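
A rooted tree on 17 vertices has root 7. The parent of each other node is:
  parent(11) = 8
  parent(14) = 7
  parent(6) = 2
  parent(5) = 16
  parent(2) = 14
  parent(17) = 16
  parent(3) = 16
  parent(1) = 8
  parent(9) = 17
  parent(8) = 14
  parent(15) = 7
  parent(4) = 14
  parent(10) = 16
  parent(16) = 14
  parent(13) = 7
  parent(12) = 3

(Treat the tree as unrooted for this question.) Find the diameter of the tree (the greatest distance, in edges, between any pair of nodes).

5

BFS from 11 reaches 12 last, at distance 5; BFS from 12 confirms no node is farther.
Path: 11-8-14-16-3-12.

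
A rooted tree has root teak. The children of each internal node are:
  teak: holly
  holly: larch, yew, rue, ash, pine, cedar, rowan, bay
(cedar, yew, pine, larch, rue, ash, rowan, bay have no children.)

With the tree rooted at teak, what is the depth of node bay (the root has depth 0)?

2

Climbing from bay to the root: bay–holly–teak. That's 2 steps.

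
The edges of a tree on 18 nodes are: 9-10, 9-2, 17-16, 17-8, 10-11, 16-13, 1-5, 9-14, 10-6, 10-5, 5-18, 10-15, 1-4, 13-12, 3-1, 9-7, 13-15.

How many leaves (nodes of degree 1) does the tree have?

10

Exactly 10 nodes have a single neighbour: 2, 3, 4, 6, 7, 8, 11, 12, 14, 18.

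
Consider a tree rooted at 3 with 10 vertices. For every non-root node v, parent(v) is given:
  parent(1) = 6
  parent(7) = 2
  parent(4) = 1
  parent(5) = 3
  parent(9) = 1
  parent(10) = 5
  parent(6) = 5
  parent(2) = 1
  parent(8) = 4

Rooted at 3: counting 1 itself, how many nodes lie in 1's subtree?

6

The subtree rooted at 1 contains: 1, 2, 9, 4, 7, 8 — 6 nodes.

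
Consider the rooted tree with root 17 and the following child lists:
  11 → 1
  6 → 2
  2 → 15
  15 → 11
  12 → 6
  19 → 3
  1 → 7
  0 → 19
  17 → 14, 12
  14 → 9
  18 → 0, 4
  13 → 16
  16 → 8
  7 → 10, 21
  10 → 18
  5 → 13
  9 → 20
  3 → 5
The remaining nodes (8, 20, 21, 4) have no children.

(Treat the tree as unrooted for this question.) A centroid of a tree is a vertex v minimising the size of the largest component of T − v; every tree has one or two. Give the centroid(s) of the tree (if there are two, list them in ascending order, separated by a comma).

7

If 7 is removed the pieces have sizes 10, 10, 1, all ≤ ⌊22/2⌋ = 11.
No neighbour of 7 does as well, so 7 is the unique centroid.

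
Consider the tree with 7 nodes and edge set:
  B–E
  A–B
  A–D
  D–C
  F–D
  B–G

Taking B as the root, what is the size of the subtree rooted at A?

4

A's subtree: {A, D, C, F}, size 4.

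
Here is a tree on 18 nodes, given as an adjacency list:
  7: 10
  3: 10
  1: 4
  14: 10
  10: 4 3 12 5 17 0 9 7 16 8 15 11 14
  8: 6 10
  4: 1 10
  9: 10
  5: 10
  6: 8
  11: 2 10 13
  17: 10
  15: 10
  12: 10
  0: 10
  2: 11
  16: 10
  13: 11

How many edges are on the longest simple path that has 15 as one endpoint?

Distances from 15 peak at 3, attained at 2 (13, 1, 6 also at distance 3).
15–10–11–2

3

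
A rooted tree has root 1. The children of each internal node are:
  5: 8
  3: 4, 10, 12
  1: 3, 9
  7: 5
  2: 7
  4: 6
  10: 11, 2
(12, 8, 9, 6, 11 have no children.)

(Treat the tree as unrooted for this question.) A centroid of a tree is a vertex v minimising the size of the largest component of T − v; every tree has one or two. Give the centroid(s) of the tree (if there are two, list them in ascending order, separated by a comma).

3, 10

Delete 10: the remaining components have sizes 6, 4, 1. Max 6 ≤ 6, so 10 is a centroid.
3 is adjacent to 10 and is also a centroid (the largest component after removing it is likewise 6).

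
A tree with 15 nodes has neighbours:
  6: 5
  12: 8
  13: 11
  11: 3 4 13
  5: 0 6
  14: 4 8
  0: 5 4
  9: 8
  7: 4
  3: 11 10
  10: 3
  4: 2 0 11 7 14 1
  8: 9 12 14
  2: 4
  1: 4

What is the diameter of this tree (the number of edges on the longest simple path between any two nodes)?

6

A longest path is 12 - 8 - 14 - 4 - 0 - 5 - 6, with 6 edges.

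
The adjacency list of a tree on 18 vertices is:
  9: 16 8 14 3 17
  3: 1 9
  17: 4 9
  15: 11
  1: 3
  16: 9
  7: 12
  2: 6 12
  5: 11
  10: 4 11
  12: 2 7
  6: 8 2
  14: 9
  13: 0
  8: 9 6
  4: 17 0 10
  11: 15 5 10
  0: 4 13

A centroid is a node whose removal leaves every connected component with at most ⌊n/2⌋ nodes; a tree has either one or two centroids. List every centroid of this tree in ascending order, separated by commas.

9

If 9 is removed the pieces have sizes 8, 5, 2, 1, 1, all ≤ ⌊18/2⌋ = 9.
Every other node leaves some component of size > 9, so the centroid is unique.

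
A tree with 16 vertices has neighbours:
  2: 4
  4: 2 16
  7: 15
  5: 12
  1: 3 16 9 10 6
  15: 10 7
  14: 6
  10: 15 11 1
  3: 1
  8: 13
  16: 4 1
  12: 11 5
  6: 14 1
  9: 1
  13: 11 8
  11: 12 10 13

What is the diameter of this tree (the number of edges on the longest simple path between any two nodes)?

7

BFS from 8 reaches 2 last, at distance 7; BFS from 2 confirms no node is farther.
Path: 8 – 13 – 11 – 10 – 1 – 16 – 4 – 2.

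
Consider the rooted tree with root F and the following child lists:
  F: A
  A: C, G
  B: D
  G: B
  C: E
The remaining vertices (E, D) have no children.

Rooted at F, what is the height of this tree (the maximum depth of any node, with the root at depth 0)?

D sits deepest: F-A-G-B-D — 4 edges from the root.

4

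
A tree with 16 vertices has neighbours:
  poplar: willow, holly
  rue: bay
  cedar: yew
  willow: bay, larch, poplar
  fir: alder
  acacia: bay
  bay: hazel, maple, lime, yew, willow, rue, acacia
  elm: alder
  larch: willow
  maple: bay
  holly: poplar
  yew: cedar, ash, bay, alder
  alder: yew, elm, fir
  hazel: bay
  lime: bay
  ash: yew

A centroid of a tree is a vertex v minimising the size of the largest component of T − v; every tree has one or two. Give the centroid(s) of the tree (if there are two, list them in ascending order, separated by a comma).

bay

Removing bay splits the tree into components of sizes 6, 4, 1, 1, 1, 1, 1; the largest is 6 ≤ ⌊16/2⌋ = 8.
Every other node leaves some component of size > 8, so the centroid is unique.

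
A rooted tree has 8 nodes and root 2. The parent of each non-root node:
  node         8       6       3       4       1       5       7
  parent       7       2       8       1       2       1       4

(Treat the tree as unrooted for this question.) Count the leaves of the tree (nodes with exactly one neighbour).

The leaves are 3, 5, 6.
That is 3 leaves.

3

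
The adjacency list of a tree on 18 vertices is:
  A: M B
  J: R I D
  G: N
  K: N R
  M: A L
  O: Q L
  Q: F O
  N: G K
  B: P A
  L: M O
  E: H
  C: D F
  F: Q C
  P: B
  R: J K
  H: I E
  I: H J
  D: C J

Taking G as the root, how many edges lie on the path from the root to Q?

8

G → N → K → R → J → D → C → F → Q — 8 edges.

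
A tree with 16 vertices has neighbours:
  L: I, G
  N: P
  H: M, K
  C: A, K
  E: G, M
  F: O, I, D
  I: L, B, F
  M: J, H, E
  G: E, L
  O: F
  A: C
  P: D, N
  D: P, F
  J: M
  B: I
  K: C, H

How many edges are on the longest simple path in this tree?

Starting from A, a farthest node is N at distance 12.
One longest path: A–C–K–H–M–E–G–L–I–F–D–P–N.
So the diameter is 12.

12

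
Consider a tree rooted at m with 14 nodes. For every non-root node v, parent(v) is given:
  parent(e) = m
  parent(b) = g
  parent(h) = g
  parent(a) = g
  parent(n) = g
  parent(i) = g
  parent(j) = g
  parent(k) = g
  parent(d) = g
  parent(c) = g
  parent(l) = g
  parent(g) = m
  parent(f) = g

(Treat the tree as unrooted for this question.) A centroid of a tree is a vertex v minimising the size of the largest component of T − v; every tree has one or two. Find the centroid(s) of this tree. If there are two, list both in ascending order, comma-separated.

g

Delete g: the remaining components have sizes 2, 1, 1, 1, 1, 1, 1, 1, 1, 1, 1, 1. Max 2 ≤ 7, so g is a centroid.
No neighbour of g does as well, so g is the unique centroid.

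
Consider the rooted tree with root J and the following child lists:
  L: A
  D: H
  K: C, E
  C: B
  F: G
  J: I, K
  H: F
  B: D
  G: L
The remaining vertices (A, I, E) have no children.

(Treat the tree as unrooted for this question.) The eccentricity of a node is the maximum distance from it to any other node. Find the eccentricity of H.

6

A farthest node from H is I.
The path H–D–B–C–K–J–I has 6 edges.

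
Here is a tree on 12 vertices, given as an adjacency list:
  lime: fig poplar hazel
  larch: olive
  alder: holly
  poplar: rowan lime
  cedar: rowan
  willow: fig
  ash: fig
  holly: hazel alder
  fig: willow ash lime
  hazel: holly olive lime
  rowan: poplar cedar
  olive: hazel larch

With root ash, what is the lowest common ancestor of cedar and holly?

lime

Path cedar→root: cedar rowan poplar lime fig ash; path holly→root: holly hazel lime fig ash.
First common node: lime.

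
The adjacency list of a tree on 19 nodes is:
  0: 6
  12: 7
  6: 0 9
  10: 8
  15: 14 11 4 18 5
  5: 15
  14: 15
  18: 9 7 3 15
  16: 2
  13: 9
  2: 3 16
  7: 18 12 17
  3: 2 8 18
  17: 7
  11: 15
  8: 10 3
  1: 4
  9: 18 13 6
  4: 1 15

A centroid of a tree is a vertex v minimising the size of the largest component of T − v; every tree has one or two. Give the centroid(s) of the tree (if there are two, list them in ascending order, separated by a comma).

Delete 18: the remaining components have sizes 6, 5, 4, 3. Max 6 ≤ 9, so 18 is a centroid.
Every other node leaves some component of size > 9, so the centroid is unique.

18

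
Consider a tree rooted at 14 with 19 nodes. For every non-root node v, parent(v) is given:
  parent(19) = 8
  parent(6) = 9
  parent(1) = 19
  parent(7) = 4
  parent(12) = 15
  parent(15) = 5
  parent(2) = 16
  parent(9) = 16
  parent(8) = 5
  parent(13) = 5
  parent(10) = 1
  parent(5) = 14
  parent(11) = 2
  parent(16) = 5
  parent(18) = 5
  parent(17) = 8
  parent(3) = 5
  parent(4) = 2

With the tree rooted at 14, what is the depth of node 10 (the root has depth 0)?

5

Climbing from 10 to the root: 10 → 1 → 19 → 8 → 5 → 14. That's 5 steps.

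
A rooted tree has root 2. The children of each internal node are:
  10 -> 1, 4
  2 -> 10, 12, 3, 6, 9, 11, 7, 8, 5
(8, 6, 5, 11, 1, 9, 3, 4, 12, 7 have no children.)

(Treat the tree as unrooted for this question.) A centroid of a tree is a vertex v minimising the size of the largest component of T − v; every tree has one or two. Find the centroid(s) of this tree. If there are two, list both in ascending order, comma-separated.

Removing 2 splits the tree into components of sizes 3, 1, 1, 1, 1, 1, 1, 1, 1; the largest is 3 ≤ ⌊12/2⌋ = 6.
No neighbour of 2 does as well, so 2 is the unique centroid.

2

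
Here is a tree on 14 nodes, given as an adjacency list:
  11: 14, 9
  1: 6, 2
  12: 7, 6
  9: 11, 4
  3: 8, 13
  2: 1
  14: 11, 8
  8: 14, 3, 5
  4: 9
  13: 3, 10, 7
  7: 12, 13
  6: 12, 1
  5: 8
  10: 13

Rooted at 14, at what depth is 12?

5

Path from 14 to 12: 14–8–3–13–7–12, which has 5 edges.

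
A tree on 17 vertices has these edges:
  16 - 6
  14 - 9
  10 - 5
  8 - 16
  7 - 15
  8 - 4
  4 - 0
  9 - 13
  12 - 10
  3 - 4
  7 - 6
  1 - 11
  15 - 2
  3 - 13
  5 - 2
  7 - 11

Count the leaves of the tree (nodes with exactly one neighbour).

The leaves are 0, 1, 12, 14.
That is 4 leaves.

4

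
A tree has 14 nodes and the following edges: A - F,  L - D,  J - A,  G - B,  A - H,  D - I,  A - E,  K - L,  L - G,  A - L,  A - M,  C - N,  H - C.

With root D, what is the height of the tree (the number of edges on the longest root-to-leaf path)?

N sits deepest: D–L–A–H–C–N — 5 edges from the root.

5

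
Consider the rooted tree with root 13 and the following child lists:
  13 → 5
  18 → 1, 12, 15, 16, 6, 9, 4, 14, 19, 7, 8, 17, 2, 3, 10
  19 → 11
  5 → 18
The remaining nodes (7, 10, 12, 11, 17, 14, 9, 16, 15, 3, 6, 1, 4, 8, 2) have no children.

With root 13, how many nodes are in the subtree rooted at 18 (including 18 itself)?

17

Descendants of 18 (including itself): 18, 9, 4, 8, 16, 14, 12, 17, 3, 2, 10, 6, 19, 1, 7, 15, 11. That's 17.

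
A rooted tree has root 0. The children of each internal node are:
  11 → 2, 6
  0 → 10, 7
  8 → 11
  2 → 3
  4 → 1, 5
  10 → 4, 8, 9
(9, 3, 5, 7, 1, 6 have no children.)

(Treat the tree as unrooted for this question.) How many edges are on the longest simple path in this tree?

6

A longest path is 3–2–11–8–10–0–7, with 6 edges.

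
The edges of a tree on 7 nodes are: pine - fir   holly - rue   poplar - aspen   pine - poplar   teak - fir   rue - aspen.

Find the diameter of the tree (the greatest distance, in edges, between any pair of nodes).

6

A longest path is holly-rue-aspen-poplar-pine-fir-teak, with 6 edges.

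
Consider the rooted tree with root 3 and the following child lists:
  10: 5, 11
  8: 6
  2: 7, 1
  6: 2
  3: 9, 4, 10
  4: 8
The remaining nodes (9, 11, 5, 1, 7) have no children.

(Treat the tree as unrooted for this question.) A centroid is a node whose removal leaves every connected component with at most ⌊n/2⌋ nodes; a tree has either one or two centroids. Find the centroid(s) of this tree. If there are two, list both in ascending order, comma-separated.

4

Removing 4 splits the tree into components of sizes 5, 5; the largest is 5 ≤ ⌊11/2⌋ = 5.
Every other node leaves some component of size > 5, so the centroid is unique.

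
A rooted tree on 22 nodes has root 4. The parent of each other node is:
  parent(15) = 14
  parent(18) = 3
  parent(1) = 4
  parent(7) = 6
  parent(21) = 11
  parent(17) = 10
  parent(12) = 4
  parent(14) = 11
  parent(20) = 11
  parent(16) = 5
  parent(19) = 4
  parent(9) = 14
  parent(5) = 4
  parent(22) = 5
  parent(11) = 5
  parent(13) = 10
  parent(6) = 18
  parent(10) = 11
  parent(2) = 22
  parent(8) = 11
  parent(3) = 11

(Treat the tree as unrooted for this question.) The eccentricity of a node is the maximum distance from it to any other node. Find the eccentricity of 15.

6

A farthest node from 15 is 7.
The path 15-14-11-3-18-6-7 has 6 edges.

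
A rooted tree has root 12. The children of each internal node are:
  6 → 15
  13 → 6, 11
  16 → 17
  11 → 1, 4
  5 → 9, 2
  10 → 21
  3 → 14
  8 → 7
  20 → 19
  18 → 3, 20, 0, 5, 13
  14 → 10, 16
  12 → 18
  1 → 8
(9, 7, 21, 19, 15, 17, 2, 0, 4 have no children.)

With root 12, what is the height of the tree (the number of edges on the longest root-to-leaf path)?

6

A deepest node is 7, reached by 12-18-13-11-1-8-7.
That path has 6 edges, so the height is 6.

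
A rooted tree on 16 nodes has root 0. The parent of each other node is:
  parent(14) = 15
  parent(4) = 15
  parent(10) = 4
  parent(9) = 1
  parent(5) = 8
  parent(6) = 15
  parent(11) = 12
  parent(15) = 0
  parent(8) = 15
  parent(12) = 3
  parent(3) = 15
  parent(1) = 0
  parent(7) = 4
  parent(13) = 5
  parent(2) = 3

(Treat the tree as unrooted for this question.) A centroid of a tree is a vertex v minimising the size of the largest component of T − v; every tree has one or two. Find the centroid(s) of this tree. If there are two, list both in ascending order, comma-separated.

15

Removing 15 splits the tree into components of sizes 4, 3, 3, 3, 1, 1; the largest is 4 ≤ ⌊16/2⌋ = 8.
No neighbour of 15 does as well, so 15 is the unique centroid.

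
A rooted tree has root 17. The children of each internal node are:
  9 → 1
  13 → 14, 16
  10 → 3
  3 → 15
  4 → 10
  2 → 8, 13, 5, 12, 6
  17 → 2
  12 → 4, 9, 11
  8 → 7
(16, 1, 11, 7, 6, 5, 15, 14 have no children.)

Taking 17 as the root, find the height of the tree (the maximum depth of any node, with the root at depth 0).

15 sits deepest: 17 → 2 → 12 → 4 → 10 → 3 → 15 — 6 edges from the root.

6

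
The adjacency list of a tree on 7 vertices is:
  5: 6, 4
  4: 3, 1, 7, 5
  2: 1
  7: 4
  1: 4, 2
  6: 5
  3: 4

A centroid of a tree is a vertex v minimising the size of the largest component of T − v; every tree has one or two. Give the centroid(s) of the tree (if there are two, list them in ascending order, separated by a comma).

4

If 4 is removed the pieces have sizes 2, 2, 1, 1, all ≤ ⌊7/2⌋ = 3.
Every other node leaves some component of size > 3, so the centroid is unique.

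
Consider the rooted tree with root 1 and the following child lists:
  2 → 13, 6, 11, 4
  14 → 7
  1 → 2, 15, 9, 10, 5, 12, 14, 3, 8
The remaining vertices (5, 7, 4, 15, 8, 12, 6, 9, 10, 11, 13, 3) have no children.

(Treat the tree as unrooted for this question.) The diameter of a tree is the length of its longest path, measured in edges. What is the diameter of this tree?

A longest path is 11 - 2 - 1 - 14 - 7, with 4 edges.

4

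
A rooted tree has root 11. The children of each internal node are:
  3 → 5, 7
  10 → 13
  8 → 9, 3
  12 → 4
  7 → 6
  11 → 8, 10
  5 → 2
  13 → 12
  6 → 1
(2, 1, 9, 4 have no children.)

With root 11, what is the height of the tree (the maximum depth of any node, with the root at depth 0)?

1 sits deepest: 11 – 8 – 3 – 7 – 6 – 1 — 5 edges from the root.

5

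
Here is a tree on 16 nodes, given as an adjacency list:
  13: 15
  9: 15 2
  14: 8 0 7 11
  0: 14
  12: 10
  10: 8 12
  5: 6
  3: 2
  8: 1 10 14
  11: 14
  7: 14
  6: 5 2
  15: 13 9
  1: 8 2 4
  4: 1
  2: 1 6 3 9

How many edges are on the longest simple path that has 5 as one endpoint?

6

A farthest node from 5 is 11 (12, 7, 0 also at distance 6).
The path 5–6–2–1–8–14–11 has 6 edges.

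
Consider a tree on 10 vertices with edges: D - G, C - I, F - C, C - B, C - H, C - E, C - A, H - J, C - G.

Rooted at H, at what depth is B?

Climbing from B to the root: B → C → H. That's 2 steps.

2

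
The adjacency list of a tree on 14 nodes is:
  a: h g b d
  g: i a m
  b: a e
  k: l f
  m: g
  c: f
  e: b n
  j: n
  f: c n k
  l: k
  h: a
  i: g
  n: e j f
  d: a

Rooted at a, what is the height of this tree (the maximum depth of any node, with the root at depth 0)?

6

The longest root-to-leaf path is a → b → e → n → f → k → l (6 edges).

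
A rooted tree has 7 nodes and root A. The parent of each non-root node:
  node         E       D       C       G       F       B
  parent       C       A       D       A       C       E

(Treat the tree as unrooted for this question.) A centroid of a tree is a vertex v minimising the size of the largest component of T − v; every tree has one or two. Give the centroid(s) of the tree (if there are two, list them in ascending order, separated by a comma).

Removing C splits the tree into components of sizes 3, 2, 1; the largest is 3 ≤ ⌊7/2⌋ = 3.
Every other node leaves some component of size > 3, so the centroid is unique.

C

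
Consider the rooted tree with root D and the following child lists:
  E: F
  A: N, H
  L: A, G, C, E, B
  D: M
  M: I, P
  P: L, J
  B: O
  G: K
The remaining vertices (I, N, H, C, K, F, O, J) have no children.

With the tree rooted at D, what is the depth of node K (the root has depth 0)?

5

Climbing from K to the root: K – G – L – P – M – D. That's 5 steps.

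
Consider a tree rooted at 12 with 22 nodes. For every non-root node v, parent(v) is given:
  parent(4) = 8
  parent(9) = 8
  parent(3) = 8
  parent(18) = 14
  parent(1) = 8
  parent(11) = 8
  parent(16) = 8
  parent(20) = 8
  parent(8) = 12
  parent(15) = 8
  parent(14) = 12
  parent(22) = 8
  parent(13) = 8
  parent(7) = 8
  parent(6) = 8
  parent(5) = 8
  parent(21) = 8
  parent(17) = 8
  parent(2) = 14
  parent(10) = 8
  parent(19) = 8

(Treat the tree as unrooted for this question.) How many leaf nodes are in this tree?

19

Exactly 19 nodes have a single neighbour: 1, 2, 3, 4, 5, 6, 7, 9, 10, 11, 13, 15, 16, 17, 18, 19, 20, 21, 22.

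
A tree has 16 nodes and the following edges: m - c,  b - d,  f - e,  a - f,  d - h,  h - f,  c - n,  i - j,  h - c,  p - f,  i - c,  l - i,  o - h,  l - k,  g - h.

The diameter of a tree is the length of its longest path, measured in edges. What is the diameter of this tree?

6

BFS from k reaches b last, at distance 6; BFS from b confirms no node is farther.
Path: k - l - i - c - h - d - b.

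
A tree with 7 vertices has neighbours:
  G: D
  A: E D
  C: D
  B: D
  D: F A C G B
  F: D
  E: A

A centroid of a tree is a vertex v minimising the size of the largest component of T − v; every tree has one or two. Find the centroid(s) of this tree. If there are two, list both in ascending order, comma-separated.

D

Removing D splits the tree into components of sizes 2, 1, 1, 1, 1; the largest is 2 ≤ ⌊7/2⌋ = 3.
Every other node leaves some component of size > 3, so the centroid is unique.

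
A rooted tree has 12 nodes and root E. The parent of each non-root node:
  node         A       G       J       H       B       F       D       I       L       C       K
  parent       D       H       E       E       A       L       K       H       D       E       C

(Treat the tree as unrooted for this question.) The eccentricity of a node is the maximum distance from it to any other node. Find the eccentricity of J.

6

The node farthest from J is F (B also at distance 6), via J–E–C–K–D–L–F — 6 edges.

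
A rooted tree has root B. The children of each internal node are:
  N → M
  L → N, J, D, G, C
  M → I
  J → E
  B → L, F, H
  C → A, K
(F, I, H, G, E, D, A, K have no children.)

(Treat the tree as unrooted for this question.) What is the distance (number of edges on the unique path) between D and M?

3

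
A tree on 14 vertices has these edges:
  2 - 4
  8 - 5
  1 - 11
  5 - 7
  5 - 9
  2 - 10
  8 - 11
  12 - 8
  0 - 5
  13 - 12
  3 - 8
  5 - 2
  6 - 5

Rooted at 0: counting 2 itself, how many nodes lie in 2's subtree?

3

Descendants of 2 (including itself): 2, 10, 4. That's 3.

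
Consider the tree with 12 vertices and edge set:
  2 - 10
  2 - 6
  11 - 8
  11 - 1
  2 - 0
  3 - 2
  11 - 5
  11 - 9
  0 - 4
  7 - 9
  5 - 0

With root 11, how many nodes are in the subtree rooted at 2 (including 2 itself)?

4

The subtree rooted at 2 contains: 2, 10, 6, 3 — 4 nodes.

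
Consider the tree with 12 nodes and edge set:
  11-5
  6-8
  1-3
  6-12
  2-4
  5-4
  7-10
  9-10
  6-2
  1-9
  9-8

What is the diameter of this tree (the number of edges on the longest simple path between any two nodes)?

BFS from 7 reaches 11 last, at distance 8; BFS from 11 confirms no node is farther.
Path: 7-10-9-8-6-2-4-5-11.

8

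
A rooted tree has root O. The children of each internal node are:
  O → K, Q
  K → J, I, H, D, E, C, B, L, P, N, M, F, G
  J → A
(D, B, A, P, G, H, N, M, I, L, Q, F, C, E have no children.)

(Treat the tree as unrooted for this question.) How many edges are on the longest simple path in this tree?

4

BFS from A reaches Q last, at distance 4; BFS from Q confirms no node is farther.
Path: A–J–K–O–Q.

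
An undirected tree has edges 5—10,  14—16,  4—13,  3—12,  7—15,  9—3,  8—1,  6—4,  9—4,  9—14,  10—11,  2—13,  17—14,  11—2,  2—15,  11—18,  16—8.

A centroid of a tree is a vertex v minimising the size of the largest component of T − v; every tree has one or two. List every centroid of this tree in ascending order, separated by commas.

Delete 4: the remaining components have sizes 8, 8, 1. Max 8 ≤ 9, so 4 is a centroid.
No neighbour of 4 does as well, so 4 is the unique centroid.

4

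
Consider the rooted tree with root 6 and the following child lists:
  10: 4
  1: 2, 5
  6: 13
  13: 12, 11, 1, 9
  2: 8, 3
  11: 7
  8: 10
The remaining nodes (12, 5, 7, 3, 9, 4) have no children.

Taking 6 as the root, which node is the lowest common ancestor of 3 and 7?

13

Ancestors of 3 (toward the root): 3, 2, 1, 13, 6.
Ancestors of 7: 7, 11, 13, 6.
The deepest node appearing in both lists is 13.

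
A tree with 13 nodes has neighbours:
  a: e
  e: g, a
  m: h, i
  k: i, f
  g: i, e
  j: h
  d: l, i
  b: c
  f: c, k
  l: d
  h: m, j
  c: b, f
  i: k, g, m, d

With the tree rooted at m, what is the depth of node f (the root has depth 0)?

3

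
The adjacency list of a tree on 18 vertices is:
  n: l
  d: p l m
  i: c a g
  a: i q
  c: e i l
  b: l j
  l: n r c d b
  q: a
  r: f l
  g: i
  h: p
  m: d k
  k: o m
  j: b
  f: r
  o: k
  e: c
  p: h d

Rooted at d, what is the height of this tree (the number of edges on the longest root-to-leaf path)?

A deepest node is q, reached by d-l-c-i-a-q.
That path has 5 edges, so the height is 5.

5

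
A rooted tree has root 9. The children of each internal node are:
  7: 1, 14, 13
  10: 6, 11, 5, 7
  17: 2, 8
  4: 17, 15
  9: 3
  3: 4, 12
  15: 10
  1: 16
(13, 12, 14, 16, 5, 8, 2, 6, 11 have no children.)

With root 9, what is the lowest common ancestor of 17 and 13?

Path 17→root: 17 4 3 9; path 13→root: 13 7 10 15 4 3 9.
First common node: 4.

4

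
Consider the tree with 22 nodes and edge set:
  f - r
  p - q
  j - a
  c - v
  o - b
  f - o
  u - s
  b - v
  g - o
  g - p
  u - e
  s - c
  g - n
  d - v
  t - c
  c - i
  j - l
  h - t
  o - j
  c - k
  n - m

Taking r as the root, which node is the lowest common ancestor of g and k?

o

Path g→root: g o f r; path k→root: k c v b o f r.
First common node: o.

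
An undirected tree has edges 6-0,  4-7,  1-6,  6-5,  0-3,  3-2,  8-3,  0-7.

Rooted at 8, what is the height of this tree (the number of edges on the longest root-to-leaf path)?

4

4 sits deepest: 8-3-0-7-4 — 4 edges from the root.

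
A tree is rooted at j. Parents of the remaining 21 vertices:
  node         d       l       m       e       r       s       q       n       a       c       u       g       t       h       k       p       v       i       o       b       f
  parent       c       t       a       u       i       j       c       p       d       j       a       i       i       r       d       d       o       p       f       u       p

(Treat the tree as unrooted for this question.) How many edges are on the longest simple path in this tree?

Starting from h, a farthest node is e at distance 7.
One longest path: h–r–i–p–d–a–u–e.
So the diameter is 7.

7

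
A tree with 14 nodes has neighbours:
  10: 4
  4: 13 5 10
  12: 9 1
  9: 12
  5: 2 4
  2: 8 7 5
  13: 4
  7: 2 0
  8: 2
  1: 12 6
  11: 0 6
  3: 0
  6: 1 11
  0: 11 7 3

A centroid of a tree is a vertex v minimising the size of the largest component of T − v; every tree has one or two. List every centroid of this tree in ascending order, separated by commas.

Delete 0: the remaining components have sizes 7, 5, 1. Max 7 ≤ 7, so 0 is a centroid.
Its neighbour 7 also leaves a largest component of size 7, so both are centroids.

0, 7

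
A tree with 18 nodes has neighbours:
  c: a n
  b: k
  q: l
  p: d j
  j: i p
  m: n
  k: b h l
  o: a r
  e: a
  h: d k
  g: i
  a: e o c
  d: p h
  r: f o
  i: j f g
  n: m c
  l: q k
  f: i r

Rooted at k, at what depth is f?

6

Path from k to f: k – h – d – p – j – i – f, which has 6 edges.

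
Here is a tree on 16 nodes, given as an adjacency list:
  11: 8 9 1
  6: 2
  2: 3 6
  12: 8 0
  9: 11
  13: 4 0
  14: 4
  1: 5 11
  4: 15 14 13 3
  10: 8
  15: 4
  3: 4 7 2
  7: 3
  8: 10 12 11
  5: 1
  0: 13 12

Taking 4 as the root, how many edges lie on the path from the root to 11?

4 → 13 → 0 → 12 → 8 → 11 — 5 edges.

5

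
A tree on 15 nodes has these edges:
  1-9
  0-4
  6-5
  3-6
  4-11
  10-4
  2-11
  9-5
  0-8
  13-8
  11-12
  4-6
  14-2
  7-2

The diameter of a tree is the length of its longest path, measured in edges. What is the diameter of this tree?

BFS from 14 reaches 1 last, at distance 7; BFS from 1 confirms no node is farther.
Path: 14 - 2 - 11 - 4 - 6 - 5 - 9 - 1.

7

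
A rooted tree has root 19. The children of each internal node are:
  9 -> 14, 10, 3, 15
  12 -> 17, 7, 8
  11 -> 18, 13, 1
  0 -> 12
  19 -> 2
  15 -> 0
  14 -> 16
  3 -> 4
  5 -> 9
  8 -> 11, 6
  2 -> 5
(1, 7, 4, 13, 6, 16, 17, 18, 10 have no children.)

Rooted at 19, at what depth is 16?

Climbing from 16 to the root: 16–14–9–5–2–19. That's 5 steps.

5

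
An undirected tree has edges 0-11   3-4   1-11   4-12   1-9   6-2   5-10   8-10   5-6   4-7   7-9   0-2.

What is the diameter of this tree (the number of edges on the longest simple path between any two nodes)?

11

Starting from 12, a farthest node is 8 at distance 11.
One longest path: 12 - 4 - 7 - 9 - 1 - 11 - 0 - 2 - 6 - 5 - 10 - 8.
So the diameter is 11.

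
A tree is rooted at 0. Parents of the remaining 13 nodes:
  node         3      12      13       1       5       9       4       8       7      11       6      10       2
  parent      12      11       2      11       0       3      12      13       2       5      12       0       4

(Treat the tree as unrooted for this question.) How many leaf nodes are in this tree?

Degree-1 nodes: 1, 6, 7, 8, 9, 10 — 6 of them.

6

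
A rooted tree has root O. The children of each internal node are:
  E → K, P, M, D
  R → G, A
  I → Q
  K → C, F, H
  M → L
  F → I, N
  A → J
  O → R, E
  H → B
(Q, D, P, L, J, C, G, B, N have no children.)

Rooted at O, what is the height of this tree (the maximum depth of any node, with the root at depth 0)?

Q sits deepest: O → E → K → F → I → Q — 5 edges from the root.

5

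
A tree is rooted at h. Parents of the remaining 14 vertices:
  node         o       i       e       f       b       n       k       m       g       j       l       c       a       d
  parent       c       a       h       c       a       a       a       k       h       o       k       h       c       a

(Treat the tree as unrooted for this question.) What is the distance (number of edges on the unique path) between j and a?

j–o–c–a: 3 edges.

3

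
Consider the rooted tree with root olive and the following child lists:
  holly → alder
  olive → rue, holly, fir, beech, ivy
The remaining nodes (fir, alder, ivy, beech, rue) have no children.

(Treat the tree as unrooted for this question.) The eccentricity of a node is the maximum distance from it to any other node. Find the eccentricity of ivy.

The node farthest from ivy is alder, via ivy-olive-holly-alder — 3 edges.

3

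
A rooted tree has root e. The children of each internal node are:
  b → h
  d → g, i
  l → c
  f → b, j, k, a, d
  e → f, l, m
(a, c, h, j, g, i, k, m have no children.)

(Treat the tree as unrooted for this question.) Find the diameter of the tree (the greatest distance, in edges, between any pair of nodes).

5

BFS from c reaches h last, at distance 5; BFS from h confirms no node is farther.
Path: c–l–e–f–b–h.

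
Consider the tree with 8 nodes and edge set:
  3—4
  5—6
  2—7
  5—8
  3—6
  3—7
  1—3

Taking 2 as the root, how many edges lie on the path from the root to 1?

Path from 2 to 1: 2 – 7 – 3 – 1, which has 3 edges.

3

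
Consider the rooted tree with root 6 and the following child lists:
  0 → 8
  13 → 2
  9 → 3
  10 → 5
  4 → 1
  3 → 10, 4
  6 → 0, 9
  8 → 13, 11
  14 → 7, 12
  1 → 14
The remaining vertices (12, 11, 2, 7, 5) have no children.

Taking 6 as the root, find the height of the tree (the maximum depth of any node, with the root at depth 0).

A deepest node is 7, reached by 6-9-3-4-1-14-7.
That path has 6 edges, so the height is 6.

6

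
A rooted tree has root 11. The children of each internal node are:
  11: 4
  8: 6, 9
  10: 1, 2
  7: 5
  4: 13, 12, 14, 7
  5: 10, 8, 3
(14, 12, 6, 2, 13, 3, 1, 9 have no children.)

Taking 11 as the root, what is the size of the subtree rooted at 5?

5's subtree: {5, 10, 8, 3, 2, 1, 6, 9}, size 8.

8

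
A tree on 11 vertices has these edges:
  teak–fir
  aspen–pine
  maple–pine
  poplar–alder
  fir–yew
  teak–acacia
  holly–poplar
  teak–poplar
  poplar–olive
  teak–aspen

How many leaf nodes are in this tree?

6

Degree-1 nodes: acacia, alder, holly, maple, olive, yew — 6 of them.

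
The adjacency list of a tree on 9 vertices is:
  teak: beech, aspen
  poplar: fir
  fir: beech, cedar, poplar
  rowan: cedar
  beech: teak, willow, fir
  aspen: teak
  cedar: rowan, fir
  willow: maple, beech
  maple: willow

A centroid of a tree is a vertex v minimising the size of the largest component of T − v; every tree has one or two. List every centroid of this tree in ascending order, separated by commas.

Removing beech splits the tree into components of sizes 4, 2, 2; the largest is 4 ≤ ⌊9/2⌋ = 4.
Every other node leaves some component of size > 4, so the centroid is unique.

beech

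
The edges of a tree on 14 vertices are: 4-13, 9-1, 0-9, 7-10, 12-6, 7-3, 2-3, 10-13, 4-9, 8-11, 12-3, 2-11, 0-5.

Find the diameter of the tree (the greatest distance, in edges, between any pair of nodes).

Starting from 8, a farthest node is 5 at distance 10.
One longest path: 8-11-2-3-7-10-13-4-9-0-5.
So the diameter is 10.

10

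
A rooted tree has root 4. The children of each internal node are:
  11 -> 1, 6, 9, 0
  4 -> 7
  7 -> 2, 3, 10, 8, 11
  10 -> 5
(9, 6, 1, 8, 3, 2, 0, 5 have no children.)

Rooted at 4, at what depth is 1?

3

Climbing from 1 to the root: 1 → 11 → 7 → 4. That's 3 steps.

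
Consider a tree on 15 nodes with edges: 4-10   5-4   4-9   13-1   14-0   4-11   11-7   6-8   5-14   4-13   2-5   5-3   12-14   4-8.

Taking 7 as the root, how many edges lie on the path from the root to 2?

4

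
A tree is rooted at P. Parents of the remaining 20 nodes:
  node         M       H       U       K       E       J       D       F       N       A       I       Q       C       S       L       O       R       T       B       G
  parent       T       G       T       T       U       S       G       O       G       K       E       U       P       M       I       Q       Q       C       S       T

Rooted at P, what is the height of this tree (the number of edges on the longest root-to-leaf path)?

6

The longest root-to-leaf path is P–C–T–U–Q–O–F (6 edges).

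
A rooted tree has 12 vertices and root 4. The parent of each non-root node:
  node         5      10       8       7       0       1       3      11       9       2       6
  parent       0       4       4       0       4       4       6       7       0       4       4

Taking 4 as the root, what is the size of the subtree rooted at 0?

5

The subtree rooted at 0 contains: 0, 7, 5, 9, 11 — 5 nodes.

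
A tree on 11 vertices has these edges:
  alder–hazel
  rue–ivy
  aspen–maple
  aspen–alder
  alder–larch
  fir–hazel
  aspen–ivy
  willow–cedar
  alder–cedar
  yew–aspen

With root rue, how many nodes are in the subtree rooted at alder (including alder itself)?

6

alder's subtree: {alder, hazel, cedar, larch, fir, willow}, size 6.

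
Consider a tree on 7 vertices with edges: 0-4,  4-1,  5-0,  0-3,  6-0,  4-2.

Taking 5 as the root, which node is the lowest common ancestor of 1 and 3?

0

Ancestors of 1 (toward the root): 1, 4, 0, 5.
Ancestors of 3: 3, 0, 5.
The deepest node appearing in both lists is 0.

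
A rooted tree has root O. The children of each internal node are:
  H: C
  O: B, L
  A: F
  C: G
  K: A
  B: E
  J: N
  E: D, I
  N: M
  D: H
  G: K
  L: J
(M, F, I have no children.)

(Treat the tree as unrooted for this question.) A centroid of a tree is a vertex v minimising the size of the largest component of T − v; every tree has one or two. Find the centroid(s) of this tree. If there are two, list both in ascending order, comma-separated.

If E is removed the pieces have sizes 7, 6, 1, all ≤ ⌊15/2⌋ = 7.
Every other node leaves some component of size > 7, so the centroid is unique.

E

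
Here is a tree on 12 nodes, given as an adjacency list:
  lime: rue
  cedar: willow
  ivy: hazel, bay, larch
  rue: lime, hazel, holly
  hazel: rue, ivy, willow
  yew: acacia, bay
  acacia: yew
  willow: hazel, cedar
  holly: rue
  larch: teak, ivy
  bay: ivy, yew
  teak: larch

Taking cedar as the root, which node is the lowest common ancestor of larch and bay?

Ancestors of larch (toward the root): larch, ivy, hazel, willow, cedar.
Ancestors of bay: bay, ivy, hazel, willow, cedar.
The deepest node appearing in both lists is ivy.

ivy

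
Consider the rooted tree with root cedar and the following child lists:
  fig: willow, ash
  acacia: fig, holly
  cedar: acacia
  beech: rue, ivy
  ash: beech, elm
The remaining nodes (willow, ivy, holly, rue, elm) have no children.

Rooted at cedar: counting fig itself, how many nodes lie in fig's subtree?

Descendants of fig (including itself): fig, ash, willow, elm, beech, rue, ivy. That's 7.

7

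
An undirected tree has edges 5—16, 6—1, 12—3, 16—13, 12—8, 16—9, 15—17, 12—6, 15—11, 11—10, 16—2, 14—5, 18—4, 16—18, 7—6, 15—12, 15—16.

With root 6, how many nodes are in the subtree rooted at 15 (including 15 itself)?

15's subtree: {15, 16, 11, 17, 5, 2, 18, 13, 9, 10, 14, 4}, size 12.

12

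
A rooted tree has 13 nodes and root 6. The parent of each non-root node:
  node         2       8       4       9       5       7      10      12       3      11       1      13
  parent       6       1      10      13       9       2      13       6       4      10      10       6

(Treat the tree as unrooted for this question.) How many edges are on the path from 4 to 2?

4

The path is 4–10–13–6–2, which has 4 edges.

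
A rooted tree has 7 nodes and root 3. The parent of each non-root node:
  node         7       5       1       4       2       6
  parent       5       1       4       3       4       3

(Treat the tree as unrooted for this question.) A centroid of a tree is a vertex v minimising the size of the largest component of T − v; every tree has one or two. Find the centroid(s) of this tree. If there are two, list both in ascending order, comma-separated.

Removing 4 splits the tree into components of sizes 3, 2, 1; the largest is 3 ≤ ⌊7/2⌋ = 3.
No neighbour of 4 does as well, so 4 is the unique centroid.

4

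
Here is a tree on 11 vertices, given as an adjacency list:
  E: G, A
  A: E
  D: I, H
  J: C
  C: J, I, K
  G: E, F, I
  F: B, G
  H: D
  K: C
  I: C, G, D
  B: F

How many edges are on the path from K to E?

4

The path is K–C–I–G–E, which has 4 edges.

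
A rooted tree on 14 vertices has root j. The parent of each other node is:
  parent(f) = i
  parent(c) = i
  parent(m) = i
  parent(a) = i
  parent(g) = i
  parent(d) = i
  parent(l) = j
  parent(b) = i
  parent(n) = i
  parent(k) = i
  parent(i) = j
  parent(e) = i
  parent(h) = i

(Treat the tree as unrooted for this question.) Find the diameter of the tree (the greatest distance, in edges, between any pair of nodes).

3

BFS from l reaches g last, at distance 3; BFS from g confirms no node is farther.
Path: l-j-i-g.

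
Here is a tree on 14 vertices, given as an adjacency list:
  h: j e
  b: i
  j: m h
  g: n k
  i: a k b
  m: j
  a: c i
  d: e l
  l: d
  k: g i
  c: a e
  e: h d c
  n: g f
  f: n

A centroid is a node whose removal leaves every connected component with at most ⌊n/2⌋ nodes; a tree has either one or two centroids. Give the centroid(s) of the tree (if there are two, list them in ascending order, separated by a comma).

a, c

Removing a splits the tree into components of sizes 7, 6; the largest is 7 ≤ ⌊14/2⌋ = 7.
Its neighbour c also leaves a largest component of size 7, so both are centroids.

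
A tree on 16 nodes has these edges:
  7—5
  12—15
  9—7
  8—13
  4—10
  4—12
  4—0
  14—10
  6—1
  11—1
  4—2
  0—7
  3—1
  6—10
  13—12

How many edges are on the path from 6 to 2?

The path is 6 – 10 – 4 – 2, which has 3 edges.

3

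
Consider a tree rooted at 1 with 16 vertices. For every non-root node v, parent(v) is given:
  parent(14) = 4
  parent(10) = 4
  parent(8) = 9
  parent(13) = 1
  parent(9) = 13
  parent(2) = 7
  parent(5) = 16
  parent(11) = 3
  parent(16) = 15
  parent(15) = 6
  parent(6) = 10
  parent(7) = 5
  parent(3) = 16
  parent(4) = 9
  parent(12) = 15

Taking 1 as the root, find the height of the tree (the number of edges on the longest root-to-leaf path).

10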